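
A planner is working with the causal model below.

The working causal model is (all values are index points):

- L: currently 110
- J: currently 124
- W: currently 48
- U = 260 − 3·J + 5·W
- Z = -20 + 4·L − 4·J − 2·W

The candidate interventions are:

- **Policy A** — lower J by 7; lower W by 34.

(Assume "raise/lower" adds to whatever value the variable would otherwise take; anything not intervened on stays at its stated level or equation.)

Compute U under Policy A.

Policy A (J − 7, W − 34):
  J = 124 − 7 = 117
  W = 48 − 34 = 14
  U = 260 − 3·117 + 5·14 = -21

-21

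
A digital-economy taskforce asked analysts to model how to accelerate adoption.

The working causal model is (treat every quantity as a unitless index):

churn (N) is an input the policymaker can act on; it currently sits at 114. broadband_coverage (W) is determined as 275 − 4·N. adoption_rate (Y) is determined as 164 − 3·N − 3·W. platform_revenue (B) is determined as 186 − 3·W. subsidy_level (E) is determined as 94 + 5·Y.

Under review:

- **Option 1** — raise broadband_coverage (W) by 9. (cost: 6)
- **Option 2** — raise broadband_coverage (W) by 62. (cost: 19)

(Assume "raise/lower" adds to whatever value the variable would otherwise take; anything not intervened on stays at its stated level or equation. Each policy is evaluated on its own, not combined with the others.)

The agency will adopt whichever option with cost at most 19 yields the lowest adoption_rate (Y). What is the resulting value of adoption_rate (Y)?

179

Option 1 (W + 9):
  N = 114
  W = 275 − 4·114 (+9 from intervention) = -172
  Y = 164 − 3·114 − 3·(-172) = 338
Option 2 (W + 62):
  N = 114
  W = 275 − 4·114 (+62 from intervention) = -119
  Y = 164 − 3·114 − 3·(-119) = 179
Comparing — Option 1: Y=338, Option 2: Y=179. Lowest is 179 (Option 2).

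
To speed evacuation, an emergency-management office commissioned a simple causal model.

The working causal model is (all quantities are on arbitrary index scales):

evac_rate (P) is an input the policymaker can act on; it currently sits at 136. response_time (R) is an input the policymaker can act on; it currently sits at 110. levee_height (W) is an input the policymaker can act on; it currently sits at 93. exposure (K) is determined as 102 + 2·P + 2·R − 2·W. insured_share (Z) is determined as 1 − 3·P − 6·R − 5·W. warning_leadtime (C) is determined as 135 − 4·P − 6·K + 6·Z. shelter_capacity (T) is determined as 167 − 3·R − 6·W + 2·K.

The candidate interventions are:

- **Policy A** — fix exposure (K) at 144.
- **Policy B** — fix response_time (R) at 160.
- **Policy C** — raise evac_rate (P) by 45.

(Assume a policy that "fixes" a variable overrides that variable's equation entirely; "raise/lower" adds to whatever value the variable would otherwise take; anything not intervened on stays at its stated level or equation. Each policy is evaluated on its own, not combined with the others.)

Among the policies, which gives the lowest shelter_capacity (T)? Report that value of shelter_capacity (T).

Policy A (K := 144):
  P = 136
  R = 110
  W = 93
  K = 144
  T = 167 − 3·110 − 6·93 + 2·144 = -433
Policy B (R := 160):
  P = 136
  R = 160
  W = 93
  K = 102 + 2·136 + 2·160 − 2·93 = 508
  T = 167 − 3·160 − 6·93 + 2·508 = 145
Policy C (P + 45):
  P = 136 + 45 = 181
  R = 110
  W = 93
  K = 102 + 2·181 + 2·110 − 2·93 = 498
  T = 167 − 3·110 − 6·93 + 2·498 = 275
Comparing — Policy A: T=-433, Policy B: T=145, Policy C: T=275. Lowest is -433 (Policy A).

-433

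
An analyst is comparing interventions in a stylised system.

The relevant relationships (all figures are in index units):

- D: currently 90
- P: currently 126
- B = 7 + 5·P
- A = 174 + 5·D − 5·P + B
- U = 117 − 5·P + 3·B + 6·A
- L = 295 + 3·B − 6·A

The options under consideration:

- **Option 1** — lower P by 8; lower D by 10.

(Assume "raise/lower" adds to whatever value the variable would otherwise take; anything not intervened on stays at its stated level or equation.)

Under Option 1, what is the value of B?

Option 1 (P − 8, D − 10):
  P = 126 − 8 = 118
  B = 7 + 5·118 = 597

597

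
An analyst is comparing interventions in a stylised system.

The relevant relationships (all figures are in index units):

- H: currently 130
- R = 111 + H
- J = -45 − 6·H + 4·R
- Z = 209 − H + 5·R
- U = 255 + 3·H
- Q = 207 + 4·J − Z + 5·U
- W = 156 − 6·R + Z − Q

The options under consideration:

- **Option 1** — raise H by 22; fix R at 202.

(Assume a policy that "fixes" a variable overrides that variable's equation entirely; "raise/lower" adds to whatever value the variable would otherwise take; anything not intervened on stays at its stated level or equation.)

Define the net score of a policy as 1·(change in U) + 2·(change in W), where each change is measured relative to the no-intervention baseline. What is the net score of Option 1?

1310

Baseline:
  H = 130
  R = 111 + 130 = 241
  J = -45 − 6·130 + 4·241 = 139
  Z = 209 − 130 + 5·241 = 1284
  U = 255 + 3·130 = 645
  Q = 207 + 4·139 − 1284 + 5·645 = 2704
  W = 156 − 6·241 + 1284 − 2704 = -2710
Option 1 (H + 22, R := 202):
  H = 130 + 22 = 152
  R = 202
  J = -45 − 6·152 + 4·202 = -149
  Z = 209 − 152 + 5·202 = 1067
  U = 255 + 3·152 = 711
  Q = 207 + 4·(-149) − 1067 + 5·711 = 2099
  W = 156 − 6·202 + 1067 − 2099 = -2088
ΔU = 711 − 645 = 66; ΔW = -2088 − (-2710) = 622
Score = 1·66 + 2·622 = 1310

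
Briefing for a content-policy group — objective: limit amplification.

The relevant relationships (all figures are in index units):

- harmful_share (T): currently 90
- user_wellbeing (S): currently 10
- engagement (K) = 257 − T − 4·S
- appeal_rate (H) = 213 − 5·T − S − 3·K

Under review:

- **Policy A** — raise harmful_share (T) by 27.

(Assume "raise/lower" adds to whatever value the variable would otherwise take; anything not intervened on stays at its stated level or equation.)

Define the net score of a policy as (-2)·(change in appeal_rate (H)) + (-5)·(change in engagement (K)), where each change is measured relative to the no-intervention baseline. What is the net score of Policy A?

Baseline:
  T = 90
  S = 10
  K = 257 − 90 − 4·10 = 127
  H = 213 − 5·90 − 10 − 3·127 = -628
Policy A (T + 27):
  T = 90 + 27 = 117
  S = 10
  K = 257 − 117 − 4·10 = 100
  H = 213 − 5·117 − 10 − 3·100 = -682
ΔH = -682 − (-628) = -54; ΔK = 100 − 127 = -27
Score = (-2)·(-54) + (-5)·(-27) = 243

243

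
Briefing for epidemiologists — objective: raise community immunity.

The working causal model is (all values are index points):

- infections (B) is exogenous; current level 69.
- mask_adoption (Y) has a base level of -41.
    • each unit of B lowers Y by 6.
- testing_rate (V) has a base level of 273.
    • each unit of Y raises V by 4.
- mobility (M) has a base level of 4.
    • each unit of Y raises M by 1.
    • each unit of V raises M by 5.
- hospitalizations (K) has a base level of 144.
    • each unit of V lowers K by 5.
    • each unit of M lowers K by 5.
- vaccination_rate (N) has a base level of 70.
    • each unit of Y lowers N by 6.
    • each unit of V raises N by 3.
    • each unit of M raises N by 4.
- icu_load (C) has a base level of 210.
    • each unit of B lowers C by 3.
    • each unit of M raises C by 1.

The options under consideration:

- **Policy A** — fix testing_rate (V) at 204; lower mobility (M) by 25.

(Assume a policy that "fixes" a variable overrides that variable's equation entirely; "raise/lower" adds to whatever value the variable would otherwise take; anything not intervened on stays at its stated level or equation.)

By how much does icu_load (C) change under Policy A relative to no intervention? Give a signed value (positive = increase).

8730

Baseline:
  B = 69
  Y = -41 − 6·69 = -455
  V = 273 + 4·(-455) = -1547
  M = 4 + (-455) + 5·(-1547) = -8186
  C = 210 − 3·69 + (-8186) = -8183
Policy A (V := 204, M − 25):
  B = 69
  Y = -41 − 6·69 = -455
  V = 204
  M = 4 + (-455) + 5·204 (−25 from intervention) = 544
  C = 210 − 3·69 + 544 = 547
Change in C: 547 − (-8183) = 8730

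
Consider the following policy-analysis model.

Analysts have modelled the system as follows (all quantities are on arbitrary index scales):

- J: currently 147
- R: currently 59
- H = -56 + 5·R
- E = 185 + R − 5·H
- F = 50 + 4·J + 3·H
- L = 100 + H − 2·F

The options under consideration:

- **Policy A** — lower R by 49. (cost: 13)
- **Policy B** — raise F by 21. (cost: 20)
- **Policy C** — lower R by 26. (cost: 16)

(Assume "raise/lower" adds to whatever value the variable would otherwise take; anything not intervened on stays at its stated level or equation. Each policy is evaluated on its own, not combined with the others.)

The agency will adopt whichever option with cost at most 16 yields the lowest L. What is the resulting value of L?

Policy A (R − 49):
  J = 147
  R = 59 − 49 = 10
  H = -56 + 5·10 = -6
  F = 50 + 4·147 + 3·(-6) = 620
  L = 100 + (-6) − 2·620 = -1146
Policy C (R − 26):
  J = 147
  R = 59 − 26 = 33
  H = -56 + 5·33 = 109
  F = 50 + 4·147 + 3·109 = 965
  L = 100 + 109 − 2·965 = -1721
Comparing — Policy A: L=-1146, Policy C: L=-1721. Lowest is -1721 (Policy C).

-1721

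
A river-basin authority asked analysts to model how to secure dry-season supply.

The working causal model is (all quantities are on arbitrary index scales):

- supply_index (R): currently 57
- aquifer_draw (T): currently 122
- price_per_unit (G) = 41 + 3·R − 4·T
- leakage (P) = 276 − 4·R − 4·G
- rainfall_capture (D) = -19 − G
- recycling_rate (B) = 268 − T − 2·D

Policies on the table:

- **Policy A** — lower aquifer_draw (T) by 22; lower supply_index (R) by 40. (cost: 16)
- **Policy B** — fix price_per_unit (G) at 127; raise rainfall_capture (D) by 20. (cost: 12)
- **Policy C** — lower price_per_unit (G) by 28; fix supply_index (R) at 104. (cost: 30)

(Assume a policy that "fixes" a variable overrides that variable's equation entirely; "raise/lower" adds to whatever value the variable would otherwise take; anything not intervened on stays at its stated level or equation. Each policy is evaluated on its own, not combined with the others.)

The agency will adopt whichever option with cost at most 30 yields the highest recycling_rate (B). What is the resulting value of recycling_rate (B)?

Policy A (T − 22, R − 40):
  R = 57 − 40 = 17
  T = 122 − 22 = 100
  G = 41 + 3·17 − 4·100 = -308
  D = -19 − (-308) = 289
  B = 268 − 100 − 2·289 = -410
Policy B (G := 127, D + 20):
  R = 57
  T = 122
  G = 127
  D = -19 − 127 (+20 from intervention) = -126
  B = 268 − 122 − 2·(-126) = 398
Policy C (G − 28, R := 104):
  R = 104
  T = 122
  G = 41 + 3·104 − 4·122 (−28 from intervention) = -163
  D = -19 − (-163) = 144
  B = 268 − 122 − 2·144 = -142
Comparing — Policy A: B=-410, Policy B: B=398, Policy C: B=-142. Highest is 398 (Policy B).

398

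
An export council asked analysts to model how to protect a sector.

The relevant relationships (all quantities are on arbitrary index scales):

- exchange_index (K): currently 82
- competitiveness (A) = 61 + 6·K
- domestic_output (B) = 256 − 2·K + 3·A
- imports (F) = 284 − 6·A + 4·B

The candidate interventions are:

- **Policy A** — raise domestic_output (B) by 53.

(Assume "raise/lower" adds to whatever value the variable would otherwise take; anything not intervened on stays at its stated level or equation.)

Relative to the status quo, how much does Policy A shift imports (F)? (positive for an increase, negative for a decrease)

Baseline:
  K = 82
  A = 61 + 6·82 = 553
  B = 256 − 2·82 + 3·553 = 1751
  F = 284 − 6·553 + 4·1751 = 3970
Policy A (B + 53):
  K = 82
  A = 61 + 6·82 = 553
  B = 256 − 2·82 + 3·553 (+53 from intervention) = 1804
  F = 284 − 6·553 + 4·1804 = 4182
Change in F: 4182 − 3970 = 212

212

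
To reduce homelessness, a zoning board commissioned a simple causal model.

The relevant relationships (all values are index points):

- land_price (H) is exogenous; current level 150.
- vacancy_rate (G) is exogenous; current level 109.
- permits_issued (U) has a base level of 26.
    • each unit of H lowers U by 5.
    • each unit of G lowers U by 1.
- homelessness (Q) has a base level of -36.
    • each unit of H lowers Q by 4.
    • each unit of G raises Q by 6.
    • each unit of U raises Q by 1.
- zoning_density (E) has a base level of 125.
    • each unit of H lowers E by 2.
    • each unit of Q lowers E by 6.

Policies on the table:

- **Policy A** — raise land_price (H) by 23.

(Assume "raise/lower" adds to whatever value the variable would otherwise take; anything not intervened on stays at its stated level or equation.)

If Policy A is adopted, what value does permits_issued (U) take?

-948

Policy A (H + 23):
  H = 150 + 23 = 173
  G = 109
  U = 26 − 5·173 − 109 = -948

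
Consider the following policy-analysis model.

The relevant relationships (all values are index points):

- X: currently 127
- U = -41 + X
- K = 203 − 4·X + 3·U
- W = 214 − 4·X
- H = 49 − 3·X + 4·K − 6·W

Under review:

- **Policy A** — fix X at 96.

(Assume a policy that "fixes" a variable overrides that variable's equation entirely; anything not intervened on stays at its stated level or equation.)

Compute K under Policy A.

Policy A (X := 96):
  X = 96
  U = -41 + 96 = 55
  K = 203 − 4·96 + 3·55 = -16

-16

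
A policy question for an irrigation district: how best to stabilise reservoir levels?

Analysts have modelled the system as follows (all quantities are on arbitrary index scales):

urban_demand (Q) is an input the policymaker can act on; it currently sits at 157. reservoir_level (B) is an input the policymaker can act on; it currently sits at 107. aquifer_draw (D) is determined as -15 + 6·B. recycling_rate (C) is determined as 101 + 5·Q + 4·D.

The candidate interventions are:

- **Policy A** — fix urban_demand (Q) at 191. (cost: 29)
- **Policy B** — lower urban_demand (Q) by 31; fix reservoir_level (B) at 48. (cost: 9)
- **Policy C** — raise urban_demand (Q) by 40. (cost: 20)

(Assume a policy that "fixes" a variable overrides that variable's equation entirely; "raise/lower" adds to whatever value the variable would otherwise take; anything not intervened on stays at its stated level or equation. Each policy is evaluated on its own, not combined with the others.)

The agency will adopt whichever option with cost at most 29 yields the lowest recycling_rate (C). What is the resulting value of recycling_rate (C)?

Policy A (Q := 191):
  Q = 191
  B = 107
  D = -15 + 6·107 = 627
  C = 101 + 5·191 + 4·627 = 3564
Policy B (Q − 31, B := 48):
  Q = 157 − 31 = 126
  B = 48
  D = -15 + 6·48 = 273
  C = 101 + 5·126 + 4·273 = 1823
Policy C (Q + 40):
  Q = 157 + 40 = 197
  B = 107
  D = -15 + 6·107 = 627
  C = 101 + 5·197 + 4·627 = 3594
Comparing — Policy A: C=3564, Policy B: C=1823, Policy C: C=3594. Lowest is 1823 (Policy B).

1823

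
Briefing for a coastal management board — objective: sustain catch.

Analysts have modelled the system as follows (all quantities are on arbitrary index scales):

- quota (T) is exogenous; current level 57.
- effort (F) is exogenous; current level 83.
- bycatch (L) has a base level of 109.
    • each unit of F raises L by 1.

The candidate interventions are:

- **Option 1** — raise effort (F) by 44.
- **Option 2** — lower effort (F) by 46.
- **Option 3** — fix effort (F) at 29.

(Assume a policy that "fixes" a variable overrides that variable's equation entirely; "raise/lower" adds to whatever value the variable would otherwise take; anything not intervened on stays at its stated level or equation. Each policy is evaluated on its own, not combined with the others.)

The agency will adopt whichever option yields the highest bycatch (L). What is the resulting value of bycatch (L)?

236

Option 1 (F + 44):
  F = 83 + 44 = 127
  L = 109 + 127 = 236
Option 2 (F − 46):
  F = 83 − 46 = 37
  L = 109 + 37 = 146
Option 3 (F := 29):
  F = 29
  L = 109 + 29 = 138
Comparing — Option 1: L=236, Option 2: L=146, Option 3: L=138. Highest is 236 (Option 1).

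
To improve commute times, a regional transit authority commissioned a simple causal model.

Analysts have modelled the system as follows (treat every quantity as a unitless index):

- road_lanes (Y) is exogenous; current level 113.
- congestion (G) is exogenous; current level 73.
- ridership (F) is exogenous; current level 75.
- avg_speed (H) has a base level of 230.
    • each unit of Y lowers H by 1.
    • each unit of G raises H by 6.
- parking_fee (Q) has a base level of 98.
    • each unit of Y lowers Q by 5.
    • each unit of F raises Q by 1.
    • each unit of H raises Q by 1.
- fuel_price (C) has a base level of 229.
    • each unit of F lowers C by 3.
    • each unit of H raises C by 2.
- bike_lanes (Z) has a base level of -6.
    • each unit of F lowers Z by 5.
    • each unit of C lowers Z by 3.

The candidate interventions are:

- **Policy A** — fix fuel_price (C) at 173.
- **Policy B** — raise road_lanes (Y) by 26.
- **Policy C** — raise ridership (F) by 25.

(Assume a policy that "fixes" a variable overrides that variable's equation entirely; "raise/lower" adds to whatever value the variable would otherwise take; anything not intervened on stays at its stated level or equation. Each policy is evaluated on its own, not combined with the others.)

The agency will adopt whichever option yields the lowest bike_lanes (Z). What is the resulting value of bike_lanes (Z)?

Policy A (C := 173):
  Y = 113
  G = 73
  F = 75
  H = 230 − 113 + 6·73 = 555
  C = 173
  Z = -6 − 5·75 − 3·173 = -900
Policy B (Y + 26):
  Y = 113 + 26 = 139
  G = 73
  F = 75
  H = 230 − 139 + 6·73 = 529
  C = 229 − 3·75 + 2·529 = 1062
  Z = -6 − 5·75 − 3·1062 = -3567
Policy C (F + 25):
  Y = 113
  G = 73
  F = 75 + 25 = 100
  H = 230 − 113 + 6·73 = 555
  C = 229 − 3·100 + 2·555 = 1039
  Z = -6 − 5·100 − 3·1039 = -3623
Comparing — Policy A: Z=-900, Policy B: Z=-3567, Policy C: Z=-3623. Lowest is -3623 (Policy C).

-3623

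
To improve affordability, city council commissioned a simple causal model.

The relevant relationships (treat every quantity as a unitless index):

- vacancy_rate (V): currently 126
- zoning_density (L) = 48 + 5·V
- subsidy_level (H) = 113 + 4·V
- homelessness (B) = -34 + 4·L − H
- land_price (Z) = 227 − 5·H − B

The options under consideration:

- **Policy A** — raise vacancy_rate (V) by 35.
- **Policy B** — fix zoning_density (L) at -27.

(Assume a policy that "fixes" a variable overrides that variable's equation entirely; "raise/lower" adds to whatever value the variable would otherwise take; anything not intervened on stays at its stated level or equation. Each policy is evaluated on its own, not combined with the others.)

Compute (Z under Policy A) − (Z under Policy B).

-4080

Policy A (V + 35):
  V = 126 + 35 = 161
  L = 48 + 5·161 = 853
  H = 113 + 4·161 = 757
  B = -34 + 4·853 − 757 = 2621
  Z = 227 − 5·757 − 2621 = -6179
Policy B (L := -27):
  V = 126
  L = -27
  H = 113 + 4·126 = 617
  B = -34 + 4·(-27) − 617 = -759
  Z = 227 − 5·617 − (-759) = -2099
Z: -6179 − (-2099) = -4080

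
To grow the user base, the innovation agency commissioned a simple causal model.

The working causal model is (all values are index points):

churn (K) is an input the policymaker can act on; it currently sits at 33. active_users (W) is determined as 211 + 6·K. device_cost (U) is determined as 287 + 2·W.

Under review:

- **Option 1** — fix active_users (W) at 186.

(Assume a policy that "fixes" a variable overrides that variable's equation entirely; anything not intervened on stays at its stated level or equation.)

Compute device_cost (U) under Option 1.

659

Option 1 (W := 186):
  K = 33
  W = 186
  U = 287 + 2·186 = 659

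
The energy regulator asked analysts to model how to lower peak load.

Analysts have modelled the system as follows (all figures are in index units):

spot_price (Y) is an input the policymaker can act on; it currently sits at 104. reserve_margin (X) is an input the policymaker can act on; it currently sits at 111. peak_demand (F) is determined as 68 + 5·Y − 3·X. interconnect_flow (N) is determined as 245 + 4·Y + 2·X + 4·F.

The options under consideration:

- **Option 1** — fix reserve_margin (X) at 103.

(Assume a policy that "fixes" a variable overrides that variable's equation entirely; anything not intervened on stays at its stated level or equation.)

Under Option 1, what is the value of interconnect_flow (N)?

Option 1 (X := 103):
  Y = 104
  X = 103
  F = 68 + 5·104 − 3·103 = 279
  N = 245 + 4·104 + 2·103 + 4·279 = 1983

1983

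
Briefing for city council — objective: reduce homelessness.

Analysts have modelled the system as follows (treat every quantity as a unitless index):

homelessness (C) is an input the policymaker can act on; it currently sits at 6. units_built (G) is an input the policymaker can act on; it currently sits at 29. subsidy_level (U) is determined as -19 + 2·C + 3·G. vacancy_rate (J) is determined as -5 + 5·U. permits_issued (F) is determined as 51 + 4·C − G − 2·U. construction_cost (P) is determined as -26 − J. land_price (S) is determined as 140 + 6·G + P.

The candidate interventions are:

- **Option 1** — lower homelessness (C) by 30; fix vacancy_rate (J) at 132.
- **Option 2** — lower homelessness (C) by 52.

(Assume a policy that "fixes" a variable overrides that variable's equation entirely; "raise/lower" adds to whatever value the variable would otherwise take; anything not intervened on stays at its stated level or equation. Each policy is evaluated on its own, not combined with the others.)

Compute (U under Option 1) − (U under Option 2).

44

Option 1 (C − 30, J := 132):
  C = 6 − 30 = -24
  G = 29
  U = -19 + 2·(-24) + 3·29 = 20
Option 2 (C − 52):
  C = 6 − 52 = -46
  G = 29
  U = -19 + 2·(-46) + 3·29 = -24
U: 20 − (-24) = 44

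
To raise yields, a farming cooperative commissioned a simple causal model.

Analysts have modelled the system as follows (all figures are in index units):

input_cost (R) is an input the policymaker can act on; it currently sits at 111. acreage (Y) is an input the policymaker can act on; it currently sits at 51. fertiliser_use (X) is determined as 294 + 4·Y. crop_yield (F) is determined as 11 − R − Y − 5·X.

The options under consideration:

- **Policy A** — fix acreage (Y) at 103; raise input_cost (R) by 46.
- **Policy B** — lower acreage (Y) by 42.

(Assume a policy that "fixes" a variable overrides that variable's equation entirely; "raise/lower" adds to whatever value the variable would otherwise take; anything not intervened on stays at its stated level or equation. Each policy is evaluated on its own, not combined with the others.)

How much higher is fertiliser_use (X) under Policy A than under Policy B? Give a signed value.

Policy A (Y := 103, R + 46):
  Y = 103
  X = 294 + 4·103 = 706
Policy B (Y − 42):
  Y = 51 − 42 = 9
  X = 294 + 4·9 = 330
X: 706 − 330 = 376

376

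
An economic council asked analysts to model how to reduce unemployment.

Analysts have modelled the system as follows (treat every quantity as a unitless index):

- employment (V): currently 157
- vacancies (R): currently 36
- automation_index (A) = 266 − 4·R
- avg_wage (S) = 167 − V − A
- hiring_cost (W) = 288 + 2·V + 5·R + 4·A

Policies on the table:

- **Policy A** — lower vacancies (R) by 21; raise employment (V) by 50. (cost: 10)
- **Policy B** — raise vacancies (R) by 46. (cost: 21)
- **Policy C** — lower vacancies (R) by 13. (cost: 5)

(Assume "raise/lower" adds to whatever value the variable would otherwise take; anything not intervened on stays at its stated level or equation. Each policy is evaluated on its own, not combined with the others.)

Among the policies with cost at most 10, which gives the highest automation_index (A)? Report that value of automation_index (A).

Policy A (R − 21, V + 50):
  R = 36 − 21 = 15
  A = 266 − 4·15 = 206
Policy C (R − 13):
  R = 36 − 13 = 23
  A = 266 − 4·23 = 174
Comparing — Policy A: A=206, Policy C: A=174. Highest is 206 (Policy A).

206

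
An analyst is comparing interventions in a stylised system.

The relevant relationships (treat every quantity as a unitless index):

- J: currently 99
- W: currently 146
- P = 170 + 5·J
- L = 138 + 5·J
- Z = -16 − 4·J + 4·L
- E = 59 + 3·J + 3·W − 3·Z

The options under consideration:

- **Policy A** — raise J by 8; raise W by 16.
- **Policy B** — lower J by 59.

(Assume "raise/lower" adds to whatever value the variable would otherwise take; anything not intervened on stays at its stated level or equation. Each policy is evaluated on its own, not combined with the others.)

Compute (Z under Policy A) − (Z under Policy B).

1072

Policy A (J + 8, W + 16):
  J = 99 + 8 = 107
  L = 138 + 5·107 = 673
  Z = -16 − 4·107 + 4·673 = 2248
Policy B (J − 59):
  J = 99 − 59 = 40
  L = 138 + 5·40 = 338
  Z = -16 − 4·40 + 4·338 = 1176
Z: 2248 − 1176 = 1072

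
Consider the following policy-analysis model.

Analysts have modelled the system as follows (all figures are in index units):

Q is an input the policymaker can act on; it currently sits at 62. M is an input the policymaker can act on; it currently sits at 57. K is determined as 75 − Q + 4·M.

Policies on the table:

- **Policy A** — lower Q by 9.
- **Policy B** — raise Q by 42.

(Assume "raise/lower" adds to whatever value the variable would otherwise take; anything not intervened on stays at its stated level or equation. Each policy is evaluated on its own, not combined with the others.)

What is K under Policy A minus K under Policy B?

51

Policy A (Q − 9):
  Q = 62 − 9 = 53
  M = 57
  K = 75 − 53 + 4·57 = 250
Policy B (Q + 42):
  Q = 62 + 42 = 104
  M = 57
  K = 75 − 104 + 4·57 = 199
K: 250 − 199 = 51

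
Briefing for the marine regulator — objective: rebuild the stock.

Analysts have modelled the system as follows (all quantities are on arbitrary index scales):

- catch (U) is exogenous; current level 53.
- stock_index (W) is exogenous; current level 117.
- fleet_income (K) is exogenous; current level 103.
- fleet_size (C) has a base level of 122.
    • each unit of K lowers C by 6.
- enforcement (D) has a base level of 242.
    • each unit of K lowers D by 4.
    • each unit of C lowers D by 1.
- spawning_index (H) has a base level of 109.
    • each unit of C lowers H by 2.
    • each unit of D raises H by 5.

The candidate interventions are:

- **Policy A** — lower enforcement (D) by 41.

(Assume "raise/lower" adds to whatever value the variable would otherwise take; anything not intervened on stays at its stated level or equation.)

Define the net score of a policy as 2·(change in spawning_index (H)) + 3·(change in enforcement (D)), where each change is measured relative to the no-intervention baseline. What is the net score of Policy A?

-533

Baseline:
  K = 103
  C = 122 − 6·103 = -496
  D = 242 − 4·103 − (-496) = 326
  H = 109 − 2·(-496) + 5·326 = 2731
Policy A (D − 41):
  K = 103
  C = 122 − 6·103 = -496
  D = 242 − 4·103 − (-496) (−41 from intervention) = 285
  H = 109 − 2·(-496) + 5·285 = 2526
ΔH = 2526 − 2731 = -205; ΔD = 285 − 326 = -41
Score = 2·(-205) + 3·(-41) = -533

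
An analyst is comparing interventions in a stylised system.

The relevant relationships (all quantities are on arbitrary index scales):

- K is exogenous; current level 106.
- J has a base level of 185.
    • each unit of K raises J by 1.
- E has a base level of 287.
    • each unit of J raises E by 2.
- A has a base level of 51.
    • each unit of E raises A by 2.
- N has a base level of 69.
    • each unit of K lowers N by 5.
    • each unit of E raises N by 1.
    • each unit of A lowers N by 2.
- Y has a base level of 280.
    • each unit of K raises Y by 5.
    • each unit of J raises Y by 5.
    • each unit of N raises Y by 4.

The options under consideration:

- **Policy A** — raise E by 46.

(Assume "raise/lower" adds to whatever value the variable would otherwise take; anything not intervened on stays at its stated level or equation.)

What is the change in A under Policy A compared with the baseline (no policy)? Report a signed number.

Baseline:
  K = 106
  J = 185 + 106 = 291
  E = 287 + 2·291 = 869
  A = 51 + 2·869 = 1789
Policy A (E + 46):
  K = 106
  J = 185 + 106 = 291
  E = 287 + 2·291 (+46 from intervention) = 915
  A = 51 + 2·915 = 1881
Change in A: 1881 − 1789 = 92

92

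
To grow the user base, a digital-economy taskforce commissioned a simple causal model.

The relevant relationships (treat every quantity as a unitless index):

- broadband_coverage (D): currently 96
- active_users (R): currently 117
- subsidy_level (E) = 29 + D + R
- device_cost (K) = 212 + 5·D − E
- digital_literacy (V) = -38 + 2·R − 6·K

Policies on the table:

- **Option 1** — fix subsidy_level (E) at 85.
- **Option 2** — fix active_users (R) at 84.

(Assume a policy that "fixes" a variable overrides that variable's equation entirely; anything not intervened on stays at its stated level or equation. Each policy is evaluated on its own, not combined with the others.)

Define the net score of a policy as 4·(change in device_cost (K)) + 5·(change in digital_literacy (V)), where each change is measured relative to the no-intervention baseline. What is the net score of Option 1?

-4082

Baseline:
  D = 96
  R = 117
  E = 29 + 96 + 117 = 242
  K = 212 + 5·96 − 242 = 450
  V = -38 + 2·117 − 6·450 = -2504
Option 1 (E := 85):
  D = 96
  R = 117
  E = 85
  K = 212 + 5·96 − 85 = 607
  V = -38 + 2·117 − 6·607 = -3446
ΔK = 607 − 450 = 157; ΔV = -3446 − (-2504) = -942
Score = 4·157 + 5·(-942) = -4082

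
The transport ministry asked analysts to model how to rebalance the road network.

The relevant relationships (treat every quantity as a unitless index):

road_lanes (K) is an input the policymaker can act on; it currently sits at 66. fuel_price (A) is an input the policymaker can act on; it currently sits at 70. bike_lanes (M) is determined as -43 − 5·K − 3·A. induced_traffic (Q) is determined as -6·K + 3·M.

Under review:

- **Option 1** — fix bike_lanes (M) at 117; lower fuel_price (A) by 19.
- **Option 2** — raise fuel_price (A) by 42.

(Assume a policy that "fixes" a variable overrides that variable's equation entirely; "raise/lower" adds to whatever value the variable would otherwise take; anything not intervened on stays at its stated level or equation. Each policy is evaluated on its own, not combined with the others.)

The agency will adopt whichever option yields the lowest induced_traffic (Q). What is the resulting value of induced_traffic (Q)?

Option 1 (M := 117, A − 19):
  K = 66
  A = 70 − 19 = 51
  M = 117
  Q = 0 − 6·66 + 3·117 = -45
Option 2 (A + 42):
  K = 66
  A = 70 + 42 = 112
  M = -43 − 5·66 − 3·112 = -709
  Q = 0 − 6·66 + 3·(-709) = -2523
Comparing — Option 1: Q=-45, Option 2: Q=-2523. Lowest is -2523 (Option 2).

-2523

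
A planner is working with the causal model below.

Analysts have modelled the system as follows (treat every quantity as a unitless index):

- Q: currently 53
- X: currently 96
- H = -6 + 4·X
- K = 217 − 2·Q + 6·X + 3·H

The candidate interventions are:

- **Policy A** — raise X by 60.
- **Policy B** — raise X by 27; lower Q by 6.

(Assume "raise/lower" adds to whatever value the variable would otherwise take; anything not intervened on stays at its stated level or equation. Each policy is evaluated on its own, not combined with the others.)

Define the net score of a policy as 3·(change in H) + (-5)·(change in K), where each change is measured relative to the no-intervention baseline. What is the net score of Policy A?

Baseline:
  Q = 53
  X = 96
  H = -6 + 4·96 = 378
  K = 217 − 2·53 + 6·96 + 3·378 = 1821
Policy A (X + 60):
  Q = 53
  X = 96 + 60 = 156
  H = -6 + 4·156 = 618
  K = 217 − 2·53 + 6·156 + 3·618 = 2901
ΔH = 618 − 378 = 240; ΔK = 2901 − 1821 = 1080
Score = 3·240 + (-5)·1080 = -4680

-4680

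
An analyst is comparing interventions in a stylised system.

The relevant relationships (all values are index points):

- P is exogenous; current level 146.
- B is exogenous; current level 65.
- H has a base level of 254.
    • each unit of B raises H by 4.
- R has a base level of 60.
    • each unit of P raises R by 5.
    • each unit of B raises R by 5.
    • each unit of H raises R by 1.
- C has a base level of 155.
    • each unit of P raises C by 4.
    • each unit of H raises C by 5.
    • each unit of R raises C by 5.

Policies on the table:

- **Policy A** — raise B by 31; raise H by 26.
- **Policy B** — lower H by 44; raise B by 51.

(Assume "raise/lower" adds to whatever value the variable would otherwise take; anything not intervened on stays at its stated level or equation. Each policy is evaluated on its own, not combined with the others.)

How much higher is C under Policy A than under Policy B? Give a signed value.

Policy A (B + 31, H + 26):
  P = 146
  B = 65 + 31 = 96
  H = 254 + 4·96 (+26 from intervention) = 664
  R = 60 + 5·146 + 5·96 + 664 = 1934
  C = 155 + 4·146 + 5·664 + 5·1934 = 13729
Policy B (H − 44, B + 51):
  P = 146
  B = 65 + 51 = 116
  H = 254 + 4·116 (−44 from intervention) = 674
  R = 60 + 5·146 + 5·116 + 674 = 2044
  C = 155 + 4·146 + 5·674 + 5·2044 = 14329
C: 13729 − 14329 = -600

-600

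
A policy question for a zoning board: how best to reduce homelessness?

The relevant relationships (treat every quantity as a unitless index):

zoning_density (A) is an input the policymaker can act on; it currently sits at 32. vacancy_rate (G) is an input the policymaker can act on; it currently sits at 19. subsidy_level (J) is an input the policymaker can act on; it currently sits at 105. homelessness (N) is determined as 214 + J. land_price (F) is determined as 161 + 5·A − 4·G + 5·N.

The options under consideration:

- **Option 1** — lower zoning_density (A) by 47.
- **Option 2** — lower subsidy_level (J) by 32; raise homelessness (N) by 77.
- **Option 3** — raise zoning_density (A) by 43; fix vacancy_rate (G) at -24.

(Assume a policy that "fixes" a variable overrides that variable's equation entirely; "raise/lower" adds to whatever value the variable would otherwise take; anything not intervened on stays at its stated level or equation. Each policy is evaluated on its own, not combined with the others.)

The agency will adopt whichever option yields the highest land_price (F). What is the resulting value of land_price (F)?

2227

Option 1 (A − 47):
  A = 32 − 47 = -15
  G = 19
  J = 105
  N = 214 + 105 = 319
  F = 161 + 5·(-15) − 4·19 + 5·319 = 1605
Option 2 (J − 32, N + 77):
  A = 32
  G = 19
  J = 105 − 32 = 73
  N = 214 + 73 (+77 from intervention) = 364
  F = 161 + 5·32 − 4·19 + 5·364 = 2065
Option 3 (A + 43, G := -24):
  A = 32 + 43 = 75
  G = -24
  J = 105
  N = 214 + 105 = 319
  F = 161 + 5·75 − 4·(-24) + 5·319 = 2227
Comparing — Option 1: F=1605, Option 2: F=2065, Option 3: F=2227. Highest is 2227 (Option 3).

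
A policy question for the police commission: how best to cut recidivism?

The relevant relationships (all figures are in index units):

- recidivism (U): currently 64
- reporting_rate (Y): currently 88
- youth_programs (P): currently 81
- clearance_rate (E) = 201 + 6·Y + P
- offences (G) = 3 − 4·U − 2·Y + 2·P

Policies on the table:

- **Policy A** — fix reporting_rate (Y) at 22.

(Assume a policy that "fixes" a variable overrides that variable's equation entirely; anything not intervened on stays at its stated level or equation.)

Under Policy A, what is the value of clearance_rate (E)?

Policy A (Y := 22):
  Y = 22
  P = 81
  E = 201 + 6·22 + 81 = 414

414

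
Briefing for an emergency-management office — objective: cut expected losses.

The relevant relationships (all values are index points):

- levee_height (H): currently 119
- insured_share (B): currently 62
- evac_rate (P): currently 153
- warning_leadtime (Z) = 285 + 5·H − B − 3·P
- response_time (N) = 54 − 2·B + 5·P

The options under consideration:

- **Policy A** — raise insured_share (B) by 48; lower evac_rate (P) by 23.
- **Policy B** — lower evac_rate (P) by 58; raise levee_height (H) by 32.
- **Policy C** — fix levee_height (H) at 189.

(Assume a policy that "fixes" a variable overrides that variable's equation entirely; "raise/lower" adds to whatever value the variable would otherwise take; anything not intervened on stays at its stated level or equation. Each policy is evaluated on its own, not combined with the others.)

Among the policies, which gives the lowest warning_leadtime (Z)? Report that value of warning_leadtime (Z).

380

Policy A (B + 48, P − 23):
  H = 119
  B = 62 + 48 = 110
  P = 153 − 23 = 130
  Z = 285 + 5·119 − 110 − 3·130 = 380
Policy B (P − 58, H + 32):
  H = 119 + 32 = 151
  B = 62
  P = 153 − 58 = 95
  Z = 285 + 5·151 − 62 − 3·95 = 693
Policy C (H := 189):
  H = 189
  B = 62
  P = 153
  Z = 285 + 5·189 − 62 − 3·153 = 709
Comparing — Policy A: Z=380, Policy B: Z=693, Policy C: Z=709. Lowest is 380 (Policy A).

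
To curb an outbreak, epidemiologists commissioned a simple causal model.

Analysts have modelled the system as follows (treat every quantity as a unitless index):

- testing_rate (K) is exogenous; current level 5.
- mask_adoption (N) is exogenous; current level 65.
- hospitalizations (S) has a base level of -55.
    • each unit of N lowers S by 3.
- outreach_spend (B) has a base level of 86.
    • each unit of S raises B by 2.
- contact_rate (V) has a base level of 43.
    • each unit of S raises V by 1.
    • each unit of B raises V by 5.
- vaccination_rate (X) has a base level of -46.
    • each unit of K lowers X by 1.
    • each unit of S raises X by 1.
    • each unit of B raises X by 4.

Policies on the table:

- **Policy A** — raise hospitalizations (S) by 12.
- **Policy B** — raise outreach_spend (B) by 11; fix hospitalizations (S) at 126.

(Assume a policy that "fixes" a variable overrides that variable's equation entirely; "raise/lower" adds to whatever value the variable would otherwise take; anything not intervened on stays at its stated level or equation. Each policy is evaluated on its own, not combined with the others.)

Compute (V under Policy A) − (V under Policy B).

-4059

Policy A (S + 12):
  N = 65
  S = -55 − 3·65 (+12 from intervention) = -238
  B = 86 + 2·(-238) = -390
  V = 43 + (-238) + 5·(-390) = -2145
Policy B (B + 11, S := 126):
  N = 65
  S = 126
  B = 86 + 2·126 (+11 from intervention) = 349
  V = 43 + 126 + 5·349 = 1914
V: -2145 − 1914 = -4059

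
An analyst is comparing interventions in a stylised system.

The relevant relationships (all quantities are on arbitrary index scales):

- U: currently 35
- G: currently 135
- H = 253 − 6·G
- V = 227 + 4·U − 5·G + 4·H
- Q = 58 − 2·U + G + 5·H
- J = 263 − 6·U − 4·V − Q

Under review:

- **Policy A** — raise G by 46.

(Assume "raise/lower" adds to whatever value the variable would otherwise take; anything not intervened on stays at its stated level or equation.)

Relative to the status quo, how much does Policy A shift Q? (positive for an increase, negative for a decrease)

-1334

Baseline:
  U = 35
  G = 135
  H = 253 − 6·135 = -557
  Q = 58 − 2·35 + 135 + 5·(-557) = -2662
Policy A (G + 46):
  U = 35
  G = 135 + 46 = 181
  H = 253 − 6·181 = -833
  Q = 58 − 2·35 + 181 + 5·(-833) = -3996
Change in Q: -3996 − (-2662) = -1334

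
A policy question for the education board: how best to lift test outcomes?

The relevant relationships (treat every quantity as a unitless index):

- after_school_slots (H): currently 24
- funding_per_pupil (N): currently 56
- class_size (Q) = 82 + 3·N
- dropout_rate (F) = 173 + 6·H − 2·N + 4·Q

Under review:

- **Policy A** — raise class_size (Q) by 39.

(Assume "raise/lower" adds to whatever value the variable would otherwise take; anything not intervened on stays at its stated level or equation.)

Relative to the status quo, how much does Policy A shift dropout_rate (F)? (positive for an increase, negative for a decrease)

156

Baseline:
  H = 24
  N = 56
  Q = 82 + 3·56 = 250
  F = 173 + 6·24 − 2·56 + 4·250 = 1205
Policy A (Q + 39):
  H = 24
  N = 56
  Q = 82 + 3·56 (+39 from intervention) = 289
  F = 173 + 6·24 − 2·56 + 4·289 = 1361
Change in F: 1361 − 1205 = 156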